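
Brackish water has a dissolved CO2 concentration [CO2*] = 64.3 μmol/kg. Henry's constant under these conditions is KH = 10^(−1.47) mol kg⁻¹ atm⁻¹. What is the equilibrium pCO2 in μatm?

KH = 10^(−1.47) = 3.388×10^-2 mol kg⁻¹ atm⁻¹
pCO2 = [CO2*]/KH = 64.3×10^-6 / 3.388×10^-2 = 1.90×10^-3 atm = 1900 μatm

pCO2 = 1900 μatm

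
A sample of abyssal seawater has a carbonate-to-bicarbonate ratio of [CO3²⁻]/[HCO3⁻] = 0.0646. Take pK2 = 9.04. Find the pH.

From K2 = [H⁺][CO3²⁻]/[HCO3⁻]:  pH = pK2 + log₁₀([CO3²⁻]/[HCO3⁻])
log₁₀(0.0646) = -1.190
pH = 9.04 + (-1.190) = 7.85

pH = 7.85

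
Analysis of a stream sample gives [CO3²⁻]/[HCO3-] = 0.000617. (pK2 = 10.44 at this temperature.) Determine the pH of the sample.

From K2 = [H⁺][CO3²⁻]/[HCO3-]:  pH = pK2 + log₁₀([CO3²⁻]/[HCO3-])
log₁₀(0.000617) = -3.210
pH = 10.44 + (-3.210) = 7.23

pH = 7.23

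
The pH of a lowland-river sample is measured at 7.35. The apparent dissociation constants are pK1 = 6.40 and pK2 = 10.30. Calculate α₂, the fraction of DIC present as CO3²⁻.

α₂ = 1 / (1 + [H⁺]/K2 + [H⁺]²/(K1K2)) = 1 / (1 + 10^+2.95 + 10^+2.00)
   = 1 / (1 + 891.25 + 100.00) = 1/992.25 = 0.001008

α₂ = 0.00101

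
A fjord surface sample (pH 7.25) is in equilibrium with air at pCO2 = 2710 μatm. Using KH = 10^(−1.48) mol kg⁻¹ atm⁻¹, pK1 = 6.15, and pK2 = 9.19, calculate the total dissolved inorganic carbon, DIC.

[CO2*] = KH · pCO2 = 10^(−1.48) × 2710×10^-6 = 8.974×10^-5 mol/kg
α₀ = 1/(1 + K1/[H⁺] + K1K2/[H⁺]²) = 1/(1 + 10^+1.10 + 10^-0.84) = 0.07281
DIC = [CO2*]/α₀ = 8.974×10^-5 / 0.07281 = 1.23 mmol/kg

DIC = 1.23 mmol/kg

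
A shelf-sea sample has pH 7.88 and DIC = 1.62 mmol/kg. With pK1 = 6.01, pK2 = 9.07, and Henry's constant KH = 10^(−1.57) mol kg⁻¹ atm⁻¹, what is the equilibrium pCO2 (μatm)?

pCO2 = 753 μatm

α₀ = 1 / (1 + K1/[H⁺] + K1K2/[H⁺]²) = 1 / (1 + 10^+1.87 + 10^+0.68)
   = 1 / (1 + 74.131 + 4.7863) = 1/79.917 = 0.01251
[CO2*] = α₀ × DIC = 0.01251 × 1.62 = 0.02027 mmol/kg
pCO2 = [CO2*]/KH = 2.027×10^-5 / 2.692×10^-2 = 753 μatm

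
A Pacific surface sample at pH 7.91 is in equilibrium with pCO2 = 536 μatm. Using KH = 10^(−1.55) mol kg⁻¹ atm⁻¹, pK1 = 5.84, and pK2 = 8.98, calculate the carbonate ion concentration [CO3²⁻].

[CO3²⁻] = 0.151 mmol/kg

[CO2*] = KH · pCO2 = 10^(−1.55) × 536×10^-6 = 1.511×10^-5 mol/kg
α₀ = 1/(1 + K1/[H⁺] + K1K2/[H⁺]²) = 1/(1 + 10^+2.07 + 10^+1.00) = 0.007783
DIC = [CO2*]/α₀ = 1.511×10^-5 / 0.007783 = 1.941 mmol/kg
[CO3²⁻] = α₂·DIC; α₂ = 0.07783, so [CO3²⁻] = 0.07783 × 1.941 = 0.151 mmol/kg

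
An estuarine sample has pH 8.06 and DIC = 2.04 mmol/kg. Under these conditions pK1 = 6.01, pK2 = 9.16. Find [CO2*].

[CO2*] = 16.7 μmol/kg

α₀ = 1 / (1 + K1/[H⁺] + K1K2/[H⁺]²) = 1 / (1 + 10^+2.05 + 10^+0.95)
   = 1 / (1 + 112.20 + 8.9125) = 1/122.11 = 0.008189
[CO2*] = α₀ × DIC = 0.008189 × 2.04 = 0.0167 mmol/kg = 16.7 μmol/kg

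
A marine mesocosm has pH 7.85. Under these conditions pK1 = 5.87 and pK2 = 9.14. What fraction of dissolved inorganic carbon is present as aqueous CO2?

α₀ = 0.00986

α₀ = 1 / (1 + K1/[H⁺] + K1K2/[H⁺]²) = 1 / (1 + 10^+1.98 + 10^+0.69)
   = 1 / (1 + 95.499 + 4.8978) = 1/101.40 = 0.009862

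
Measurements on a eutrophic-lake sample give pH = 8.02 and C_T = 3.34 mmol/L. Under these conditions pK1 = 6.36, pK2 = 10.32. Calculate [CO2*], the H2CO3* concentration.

α₀ = 1 / (1 + K1/[H⁺] + K1K2/[H⁺]²) = 1 / (1 + 10^+1.66 + 10^-0.64)
   = 1 / (1 + 45.709 + 0.22909) = 1/46.938 = 0.02130
[CO2*] = α₀ × DIC = 0.02130 × 3.34 = 0.0712 mmol/L

[CO2*] = 0.0712 mmol/L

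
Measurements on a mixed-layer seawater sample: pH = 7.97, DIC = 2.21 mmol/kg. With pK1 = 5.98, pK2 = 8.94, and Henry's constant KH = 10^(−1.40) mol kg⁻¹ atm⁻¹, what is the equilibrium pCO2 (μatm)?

α₀ = 1 / (1 + K1/[H⁺] + K1K2/[H⁺]²) = 1 / (1 + 10^+1.99 + 10^+1.02)
   = 1 / (1 + 97.724 + 10.471) = 1/109.20 = 0.009158
[CO2*] = α₀ × DIC = 0.009158 × 2.21 = 0.02024 mmol/kg
pCO2 = [CO2*]/KH = 2.024×10^-5 / 3.981×10^-2 = 508 μatm

pCO2 = 508 μatm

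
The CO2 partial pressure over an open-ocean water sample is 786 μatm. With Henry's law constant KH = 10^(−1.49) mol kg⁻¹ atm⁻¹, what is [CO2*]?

KH = 10^(−1.49) = 3.236×10^-2 mol kg⁻¹ atm⁻¹
[CO2*] = KH · pCO2 = 3.236×10^-2 × 786×10^-6 atm = 2.54×10^-5 mol/kg

[CO2*] = 25.4 μmol/kg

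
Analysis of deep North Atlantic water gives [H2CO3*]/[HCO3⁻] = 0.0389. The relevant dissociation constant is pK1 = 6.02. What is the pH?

pH = 7.43

From K1 = [H⁺][HCO3⁻]/[H2CO3*]:  pH = pK1 − log₁₀([H2CO3*]/[HCO3⁻])
log₁₀(0.0389) = -1.410
pH = 6.02 − (-1.410) = 7.43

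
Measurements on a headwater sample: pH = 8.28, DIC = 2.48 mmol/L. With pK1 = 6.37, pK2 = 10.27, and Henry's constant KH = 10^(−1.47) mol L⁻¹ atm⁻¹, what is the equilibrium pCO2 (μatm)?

pCO2 = 881 μatm

α₀ = 1 / (1 + K1/[H⁺] + K1K2/[H⁺]²) = 1 / (1 + 10^+1.91 + 10^-0.08)
   = 1 / (1 + 81.283 + 0.83176) = 1/83.115 = 0.01203
[CO2*] = α₀ × DIC = 0.01203 × 2.48 = 0.02984 mmol/L
pCO2 = [CO2*]/KH = 2.984×10^-5 / 3.388×10^-2 = 881 μatm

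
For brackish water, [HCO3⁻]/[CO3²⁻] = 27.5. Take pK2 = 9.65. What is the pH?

From K2 = [H⁺][CO3²⁻]/[HCO3⁻]:  pH = pK2 − log₁₀([HCO3⁻]/[CO3²⁻])
log₁₀(27.5) = +1.439
pH = 9.65 − (+1.439) = 8.21

pH = 8.21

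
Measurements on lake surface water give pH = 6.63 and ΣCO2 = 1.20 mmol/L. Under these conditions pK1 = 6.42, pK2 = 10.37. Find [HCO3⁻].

[HCO3⁻] = 0.742 mmol/L

α₁ = 1 / (1 + [H⁺]/K1 + K2/[H⁺]) = 1 / (1 + 10^-0.21 + 10^-3.74)
   = 1 / (1 + 0.61660 + 0.00018197) = 1/1.6168 = 0.6185
[HCO3⁻] = α₁ × DIC = 0.6185 × 1.20 = 0.742 mmol/L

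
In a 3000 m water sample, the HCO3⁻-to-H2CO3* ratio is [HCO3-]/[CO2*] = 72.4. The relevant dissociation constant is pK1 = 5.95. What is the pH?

From K1 = [H⁺][HCO3-]/[CO2*]:  pH = pK1 + log₁₀([HCO3-]/[CO2*])
log₁₀(72.4) = +1.860
pH = 5.95 + (+1.860) = 7.81

pH = 7.81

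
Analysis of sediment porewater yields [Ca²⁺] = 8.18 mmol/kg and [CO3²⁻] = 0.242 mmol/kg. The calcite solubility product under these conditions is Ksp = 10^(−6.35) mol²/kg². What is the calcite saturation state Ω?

Ksp = 10^(−6.35) = 4.467×10^-7
Ω = [Ca²⁺][CO3²⁻]/Ksp = (8.18×10^-3)(0.242×10^-3) / 4.467×10^-7 = 4.43

Ω = 4.43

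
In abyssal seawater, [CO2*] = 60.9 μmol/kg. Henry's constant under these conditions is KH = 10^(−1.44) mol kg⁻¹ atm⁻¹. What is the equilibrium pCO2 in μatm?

pCO2 = 1680 μatm

KH = 10^(−1.44) = 3.631×10^-2 mol kg⁻¹ atm⁻¹
pCO2 = [CO2*]/KH = 60.9×10^-6 / 3.631×10^-2 = 1.68×10^-3 atm = 1680 μatm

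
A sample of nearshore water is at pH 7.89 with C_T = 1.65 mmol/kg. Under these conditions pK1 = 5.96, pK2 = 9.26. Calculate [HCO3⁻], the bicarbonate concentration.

α₁ = 1 / (1 + [H⁺]/K1 + K2/[H⁺]) = 1 / (1 + 10^-1.93 + 10^-1.37)
   = 1 / (1 + 0.011749 + 0.042658) = 1/1.0544 = 0.9484
[HCO3⁻] = α₁ × DIC = 0.9484 × 1.65 = 1.56 mmol/kg

[HCO3⁻] = 1.56 mmol/kg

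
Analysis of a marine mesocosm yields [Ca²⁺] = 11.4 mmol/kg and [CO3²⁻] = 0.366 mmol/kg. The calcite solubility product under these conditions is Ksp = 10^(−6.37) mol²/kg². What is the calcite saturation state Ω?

Ksp = 10^(−6.37) = 4.266×10^-7
Ω = [Ca²⁺][CO3²⁻]/Ksp = (11.4×10^-3)(0.366×10^-3) / 4.266×10^-7 = 9.78

Ω = 9.78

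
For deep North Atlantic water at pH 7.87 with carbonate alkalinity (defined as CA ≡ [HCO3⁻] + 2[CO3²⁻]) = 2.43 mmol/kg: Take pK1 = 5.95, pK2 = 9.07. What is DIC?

CA = [HCO3⁻] + 2[CO3²⁻] = (α₁ + 2α₂)·DIC
At pH 7.87: [H⁺]/K1 = 10^-1.92 = 0.012023, K2/[H⁺] = 10^-1.20 = 0.063096
α₁ = 1/(1 + 0.012023 + 0.063096) = 1/1.0751 = 0.9301; α₂ = α₁·K2/[H⁺] = 0.05869
α₁ + 2α₂ = 1.0475
DIC = CA / (α₁ + 2α₂) = 2.43 / 1.0475 = 2.32 mmol/kg

DIC = 2.32 mmol/kg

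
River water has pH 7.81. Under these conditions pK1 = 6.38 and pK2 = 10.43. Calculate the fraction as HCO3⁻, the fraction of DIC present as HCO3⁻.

α₁ = 0.962

α₁ = 1 / (1 + [H⁺]/K1 + K2/[H⁺]) = 1 / (1 + 10^-1.43 + 10^-2.62)
   = 1 / (1 + 0.037154 + 0.0023988) = 1/1.0396 = 0.9620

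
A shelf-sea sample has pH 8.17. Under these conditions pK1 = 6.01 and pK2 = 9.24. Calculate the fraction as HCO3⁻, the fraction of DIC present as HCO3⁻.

α₁ = 0.916

α₁ = 1 / (1 + [H⁺]/K1 + K2/[H⁺]) = 1 / (1 + 10^-2.16 + 10^-1.07)
   = 1 / (1 + 0.0069183 + 0.085114) = 1/1.0920 = 0.9157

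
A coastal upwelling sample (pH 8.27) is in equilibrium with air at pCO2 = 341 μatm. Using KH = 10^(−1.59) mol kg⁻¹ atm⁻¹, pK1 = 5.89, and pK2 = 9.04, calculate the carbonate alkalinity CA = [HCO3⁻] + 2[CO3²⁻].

CA = 2.82 mmol/kg

[CO2*] = KH · pCO2 = 10^(−1.59) × 341×10^-6 = 8.765×10^-6 mol/kg
α₀ = 1/(1 + K1/[H⁺] + K1K2/[H⁺]²) = 1/(1 + 10^+2.38 + 10^+1.61) = 0.003551
DIC = [CO2*]/α₀ = 8.765×10^-6 / 0.003551 = 2.468 mmol/kg
CA = (α₁ + 2α₂)·DIC = (0.8518 + 2×0.1447) × 2.468 = 2.82 mmol/kg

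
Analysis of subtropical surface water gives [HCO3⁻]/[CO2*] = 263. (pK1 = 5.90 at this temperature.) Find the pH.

From K1 = [H⁺][HCO3⁻]/[CO2*]:  pH = pK1 + log₁₀([HCO3⁻]/[CO2*])
log₁₀(263) = +2.420
pH = 5.90 + (+2.420) = 8.32

pH = 8.32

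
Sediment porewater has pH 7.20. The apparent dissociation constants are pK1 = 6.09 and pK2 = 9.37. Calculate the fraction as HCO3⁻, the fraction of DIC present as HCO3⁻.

α₁ = 0.922

α₁ = 1 / (1 + [H⁺]/K1 + K2/[H⁺]) = 1 / (1 + 10^-1.11 + 10^-2.17)
   = 1 / (1 + 0.077625 + 0.0067608) = 1/1.0844 = 0.9222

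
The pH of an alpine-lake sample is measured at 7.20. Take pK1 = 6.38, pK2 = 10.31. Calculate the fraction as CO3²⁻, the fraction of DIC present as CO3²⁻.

α₂ = 0.000674

α₂ = 1 / (1 + [H⁺]/K2 + [H⁺]²/(K1K2)) = 1 / (1 + 10^+3.11 + 10^+2.29)
   = 1 / (1 + 1288.2 + 194.98) = 1/1484.2 = 0.0006737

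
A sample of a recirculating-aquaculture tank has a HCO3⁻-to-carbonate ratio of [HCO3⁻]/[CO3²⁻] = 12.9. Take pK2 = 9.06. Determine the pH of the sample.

From K2 = [H⁺][CO3²⁻]/[HCO3⁻]:  pH = pK2 − log₁₀([HCO3⁻]/[CO3²⁻])
log₁₀(12.9) = +1.111
pH = 9.06 − (+1.111) = 7.95

pH = 7.95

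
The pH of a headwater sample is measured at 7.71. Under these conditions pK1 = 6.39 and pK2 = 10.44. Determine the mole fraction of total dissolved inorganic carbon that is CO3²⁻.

α₂ = 0.00177

α₂ = 1 / (1 + [H⁺]/K2 + [H⁺]²/(K1K2)) = 1 / (1 + 10^+2.73 + 10^+1.41)
   = 1 / (1 + 537.03 + 25.704) = 1/563.74 = 0.001774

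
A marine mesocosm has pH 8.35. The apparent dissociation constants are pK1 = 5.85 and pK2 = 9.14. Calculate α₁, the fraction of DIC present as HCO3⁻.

α₁ = 0.858

α₁ = 1 / (1 + [H⁺]/K1 + K2/[H⁺]) = 1 / (1 + 10^-2.50 + 10^-0.79)
   = 1 / (1 + 0.0031623 + 0.16218) = 1/1.1653 = 0.8581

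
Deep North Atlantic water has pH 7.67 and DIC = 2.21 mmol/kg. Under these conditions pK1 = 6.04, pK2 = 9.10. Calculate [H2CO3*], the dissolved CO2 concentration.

α₀ = 1 / (1 + K1/[H⁺] + K1K2/[H⁺]²) = 1 / (1 + 10^+1.63 + 10^+0.20)
   = 1 / (1 + 42.658 + 1.5849) = 1/45.243 = 0.02210
[CO2*] = α₀ × DIC = 0.02210 × 2.21 = 0.0488 mmol/kg

[CO2*] = 0.0488 mmol/kg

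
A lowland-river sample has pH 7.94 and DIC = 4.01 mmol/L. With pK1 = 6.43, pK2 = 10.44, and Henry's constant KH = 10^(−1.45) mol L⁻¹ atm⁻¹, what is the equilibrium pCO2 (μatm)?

pCO2 = 3380 μatm

α₀ = 1 / (1 + K1/[H⁺] + K1K2/[H⁺]²) = 1 / (1 + 10^+1.51 + 10^-0.99)
   = 1 / (1 + 32.359 + 0.10233) = 1/33.462 = 0.02988
[CO2*] = α₀ × DIC = 0.02988 × 4.01 = 0.1198 mmol/L
pCO2 = [CO2*]/KH = 1.198×10^-4 / 3.548×10^-2 = 3380 μatm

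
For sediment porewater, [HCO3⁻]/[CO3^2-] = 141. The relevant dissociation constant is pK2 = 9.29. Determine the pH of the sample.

From K2 = [H⁺][CO3^2-]/[HCO3⁻]:  pH = pK2 − log₁₀([HCO3⁻]/[CO3^2-])
log₁₀(141) = +2.149
pH = 9.29 − (+2.149) = 7.14

pH = 7.14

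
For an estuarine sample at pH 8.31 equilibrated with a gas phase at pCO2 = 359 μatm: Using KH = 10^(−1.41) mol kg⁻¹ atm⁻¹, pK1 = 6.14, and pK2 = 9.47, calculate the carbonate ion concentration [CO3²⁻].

[CO2*] = KH · pCO2 = 10^(−1.41) × 359×10^-6 = 1.397×10^-5 mol/kg
α₀ = 1/(1 + K1/[H⁺] + K1K2/[H⁺]²) = 1/(1 + 10^+2.17 + 10^+1.01) = 0.006284
DIC = [CO2*]/α₀ = 1.397×10^-5 / 0.006284 = 2.223 mmol/kg
[CO3²⁻] = α₂·DIC; α₂ = 0.06430, so [CO3²⁻] = 0.06430 × 2.223 = 0.143 mmol/kg

[CO3²⁻] = 0.143 mmol/kg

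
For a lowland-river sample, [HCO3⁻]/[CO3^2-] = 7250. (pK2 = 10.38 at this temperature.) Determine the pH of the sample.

From K2 = [H⁺][CO3^2-]/[HCO3⁻]:  pH = pK2 − log₁₀([HCO3⁻]/[CO3^2-])
log₁₀(7250) = +3.860
pH = 10.38 − (+3.860) = 6.52

pH = 6.52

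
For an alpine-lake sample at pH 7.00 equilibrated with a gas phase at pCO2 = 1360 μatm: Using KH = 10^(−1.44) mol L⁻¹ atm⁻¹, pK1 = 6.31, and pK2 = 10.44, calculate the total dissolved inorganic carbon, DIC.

DIC = 0.291 mmol/L

[CO2*] = KH · pCO2 = 10^(−1.44) × 1360×10^-6 = 4.938×10^-5 mol/L
α₀ = 1/(1 + K1/[H⁺] + K1K2/[H⁺]²) = 1/(1 + 10^+0.69 + 10^-2.75) = 0.1695
DIC = [CO2*]/α₀ = 4.938×10^-5 / 0.1695 = 0.291 mmol/L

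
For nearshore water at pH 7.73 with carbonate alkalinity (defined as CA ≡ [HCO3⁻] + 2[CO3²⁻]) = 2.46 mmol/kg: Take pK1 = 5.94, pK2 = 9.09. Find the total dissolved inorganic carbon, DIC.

DIC = 2.40 mmol/kg

CA = [HCO3⁻] + 2[CO3²⁻] = (α₁ + 2α₂)·DIC
At pH 7.73: [H⁺]/K1 = 10^-1.79 = 0.016218, K2/[H⁺] = 10^-1.36 = 0.043652
α₁ = 1/(1 + 0.016218 + 0.043652) = 1/1.0599 = 0.9435; α₂ = α₁·K2/[H⁺] = 0.04119
α₁ + 2α₂ = 1.0259
DIC = CA / (α₁ + 2α₂) = 2.46 / 1.0259 = 2.40 mmol/kg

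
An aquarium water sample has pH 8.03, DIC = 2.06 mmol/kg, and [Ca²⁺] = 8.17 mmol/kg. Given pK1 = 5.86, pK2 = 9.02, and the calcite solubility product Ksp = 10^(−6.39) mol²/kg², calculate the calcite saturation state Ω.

α₂ = 1 / (1 + [H⁺]/K2 + [H⁺]²/(K1K2)) = 1 / (1 + 10^+0.99 + 10^-1.18)
   = 1 / (1 + 9.7724 + 0.066069) = 1/10.838 = 0.09226
[CO3²⁻] = α₂ × DIC = 0.09226 × 2.06 = 0.1901 mmol/kg
Ksp = 10^(−6.39) = 4.074×10^-7
Ω = [Ca²⁺][CO3²⁻]/Ksp = (8.17×10^-3)(1.901×10^-4) / 4.074×10^-7 = 3.81

Ω = 3.81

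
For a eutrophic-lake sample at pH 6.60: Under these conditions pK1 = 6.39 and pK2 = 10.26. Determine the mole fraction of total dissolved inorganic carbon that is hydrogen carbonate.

α₁ = 0.619

α₁ = 1 / (1 + [H⁺]/K1 + K2/[H⁺]) = 1 / (1 + 10^-0.21 + 10^-3.66)
   = 1 / (1 + 0.61660 + 0.00021878) = 1/1.6168 = 0.6185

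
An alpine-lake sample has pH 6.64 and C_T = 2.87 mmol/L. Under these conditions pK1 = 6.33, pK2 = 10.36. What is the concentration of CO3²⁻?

α₂ = 1 / (1 + [H⁺]/K2 + [H⁺]²/(K1K2)) = 1 / (1 + 10^+3.72 + 10^+3.41)
   = 1 / (1 + 5248.1 + 2570.4) = 1/7819.5 = 0.0001279
[CO3²⁻] = α₂ × DIC = 0.0001279 × 2.87 = 0.000367 mmol/L = 0.367 μmol/L

[CO3²⁻] = 0.367 μmol/L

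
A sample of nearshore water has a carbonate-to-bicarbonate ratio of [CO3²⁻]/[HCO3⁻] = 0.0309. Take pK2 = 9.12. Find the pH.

pH = 7.61

From K2 = [H⁺][CO3²⁻]/[HCO3⁻]:  pH = pK2 + log₁₀([CO3²⁻]/[HCO3⁻])
log₁₀(0.0309) = -1.510
pH = 9.12 + (-1.510) = 7.61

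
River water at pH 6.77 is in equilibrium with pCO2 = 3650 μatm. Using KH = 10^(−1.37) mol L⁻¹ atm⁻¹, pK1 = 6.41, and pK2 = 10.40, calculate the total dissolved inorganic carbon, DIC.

[CO2*] = KH · pCO2 = 10^(−1.37) × 3650×10^-6 = 1.557×10^-4 mol/L
α₀ = 1/(1 + K1/[H⁺] + K1K2/[H⁺]²) = 1/(1 + 10^+0.36 + 10^-3.27) = 0.3038
DIC = [CO2*]/α₀ = 1.557×10^-4 / 0.3038 = 0.512 mmol/L

DIC = 0.512 mmol/L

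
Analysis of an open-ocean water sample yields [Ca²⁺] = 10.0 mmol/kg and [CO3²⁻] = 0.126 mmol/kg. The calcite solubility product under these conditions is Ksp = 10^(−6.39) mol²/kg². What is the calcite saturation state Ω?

Ω = 3.09

Ksp = 10^(−6.39) = 4.074×10^-7
Ω = [Ca²⁺][CO3²⁻]/Ksp = (10.0×10^-3)(0.126×10^-3) / 4.074×10^-7 = 3.09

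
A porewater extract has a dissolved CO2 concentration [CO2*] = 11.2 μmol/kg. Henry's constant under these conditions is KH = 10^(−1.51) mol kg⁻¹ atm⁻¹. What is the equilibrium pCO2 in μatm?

pCO2 = 362 μatm

KH = 10^(−1.51) = 3.090×10^-2 mol kg⁻¹ atm⁻¹
pCO2 = [CO2*]/KH = 11.2×10^-6 / 3.090×10^-2 = 3.62×10^-4 atm = 362 μatm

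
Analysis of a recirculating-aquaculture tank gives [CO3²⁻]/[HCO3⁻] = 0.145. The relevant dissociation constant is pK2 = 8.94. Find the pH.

pH = 8.10

From K2 = [H⁺][CO3²⁻]/[HCO3⁻]:  pH = pK2 + log₁₀([CO3²⁻]/[HCO3⁻])
log₁₀(0.145) = -0.839
pH = 8.94 + (-0.839) = 8.10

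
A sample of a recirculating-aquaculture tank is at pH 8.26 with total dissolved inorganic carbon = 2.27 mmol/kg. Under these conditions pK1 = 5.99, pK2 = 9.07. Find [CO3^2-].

[CO3²⁻] = 0.303 mmol/kg

α₂ = 1 / (1 + [H⁺]/K2 + [H⁺]²/(K1K2)) = 1 / (1 + 10^+0.81 + 10^-1.46)
   = 1 / (1 + 6.4565 + 0.034674) = 1/7.4912 = 0.1335
[CO3²⁻] = α₂ × DIC = 0.1335 × 2.27 = 0.303 mmol/kg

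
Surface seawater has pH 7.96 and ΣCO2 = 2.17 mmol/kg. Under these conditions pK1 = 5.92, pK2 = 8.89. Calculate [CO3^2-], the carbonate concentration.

α₂ = 1 / (1 + [H⁺]/K2 + [H⁺]²/(K1K2)) = 1 / (1 + 10^+0.93 + 10^-1.11)
   = 1 / (1 + 8.5114 + 0.077625) = 1/9.5890 = 0.1043
[CO3²⁻] = α₂ × DIC = 0.1043 × 2.17 = 0.226 mmol/kg

[CO3²⁻] = 0.226 mmol/kg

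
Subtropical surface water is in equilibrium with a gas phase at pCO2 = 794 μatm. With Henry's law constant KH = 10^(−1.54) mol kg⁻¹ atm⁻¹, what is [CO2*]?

KH = 10^(−1.54) = 2.884×10^-2 mol kg⁻¹ atm⁻¹
[CO2*] = KH · pCO2 = 2.884×10^-2 × 794×10^-6 atm = 2.29×10^-5 mol/kg

[CO2*] = 22.9 μmol/kg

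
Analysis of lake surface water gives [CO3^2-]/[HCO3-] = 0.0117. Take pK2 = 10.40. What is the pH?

From K2 = [H⁺][CO3^2-]/[HCO3-]:  pH = pK2 + log₁₀([CO3^2-]/[HCO3-])
log₁₀(0.0117) = -1.932
pH = 10.40 + (-1.932) = 8.47

pH = 8.47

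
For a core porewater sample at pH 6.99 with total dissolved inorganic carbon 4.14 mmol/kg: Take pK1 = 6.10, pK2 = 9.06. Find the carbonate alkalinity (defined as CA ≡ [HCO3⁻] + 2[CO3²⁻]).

CA = [HCO3⁻] + 2[CO3²⁻] = (α₁ + 2α₂)·DIC
At pH 6.99: [H⁺]/K1 = 10^-0.89 = 0.12882, K2/[H⁺] = 10^-2.07 = 0.0085114
α₁ = 1/(1 + 0.12882 + 0.0085114) = 1/1.1373 = 0.8792; α₂ = α₁·K2/[H⁺] = 0.007484
α₁ + 2α₂ = 0.8942
CA = 0.8942 × 4.14 = 3.70 mmol/kg

CA = 3.70 mmol/kg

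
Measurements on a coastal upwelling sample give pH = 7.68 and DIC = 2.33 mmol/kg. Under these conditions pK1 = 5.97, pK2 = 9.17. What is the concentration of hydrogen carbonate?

[HCO3⁻] = 2.22 mmol/kg

α₁ = 1 / (1 + [H⁺]/K1 + K2/[H⁺]) = 1 / (1 + 10^-1.71 + 10^-1.49)
   = 1 / (1 + 0.019498 + 0.032359) = 1/1.0519 = 0.9507
[HCO3⁻] = α₁ × DIC = 0.9507 × 2.33 = 2.22 mmol/kg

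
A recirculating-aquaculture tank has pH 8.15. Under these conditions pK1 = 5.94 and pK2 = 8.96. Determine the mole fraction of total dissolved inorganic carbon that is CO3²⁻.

α₂ = 1 / (1 + [H⁺]/K2 + [H⁺]²/(K1K2)) = 1 / (1 + 10^+0.81 + 10^-1.40)
   = 1 / (1 + 6.4565 + 0.039811) = 1/7.4964 = 0.1334

α₂ = 0.133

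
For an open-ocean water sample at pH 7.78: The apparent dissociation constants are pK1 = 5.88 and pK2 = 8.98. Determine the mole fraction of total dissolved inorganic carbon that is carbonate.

α₂ = 1 / (1 + [H⁺]/K2 + [H⁺]²/(K1K2)) = 1 / (1 + 10^+1.20 + 10^-0.70)
   = 1 / (1 + 15.849 + 0.19953) = 1/17.048 = 0.05866

α₂ = 0.0587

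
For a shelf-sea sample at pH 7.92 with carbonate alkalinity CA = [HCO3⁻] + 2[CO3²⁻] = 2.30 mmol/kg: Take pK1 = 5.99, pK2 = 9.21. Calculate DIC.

DIC = 2.22 mmol/kg

CA = [HCO3⁻] + 2[CO3²⁻] = (α₁ + 2α₂)·DIC
At pH 7.92: [H⁺]/K1 = 10^-1.93 = 0.011749, K2/[H⁺] = 10^-1.29 = 0.051286
α₁ = 1/(1 + 0.011749 + 0.051286) = 1/1.0630 = 0.9407; α₂ = α₁·K2/[H⁺] = 0.04825
α₁ + 2α₂ = 1.0372
DIC = CA / (α₁ + 2α₂) = 2.30 / 1.0372 = 2.22 mmol/kg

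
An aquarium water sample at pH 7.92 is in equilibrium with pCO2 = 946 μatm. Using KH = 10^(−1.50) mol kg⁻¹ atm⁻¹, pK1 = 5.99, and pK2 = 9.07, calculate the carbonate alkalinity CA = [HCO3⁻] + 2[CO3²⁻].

[CO2*] = KH · pCO2 = 10^(−1.50) × 946×10^-6 = 2.992×10^-5 mol/kg
α₀ = 1/(1 + K1/[H⁺] + K1K2/[H⁺]²) = 1/(1 + 10^+1.93 + 10^+0.78) = 0.01085
DIC = [CO2*]/α₀ = 2.992×10^-5 / 0.01085 = 2.756 mmol/kg
CA = (α₁ + 2α₂)·DIC = (0.9238 + 2×0.06540) × 2.756 = 2.91 mmol/kg

CA = 2.91 mmol/kg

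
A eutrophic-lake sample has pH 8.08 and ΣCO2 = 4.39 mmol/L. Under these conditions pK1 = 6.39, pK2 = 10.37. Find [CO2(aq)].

[CO2*] = 0.0874 mmol/L

α₀ = 1 / (1 + K1/[H⁺] + K1K2/[H⁺]²) = 1 / (1 + 10^+1.69 + 10^-0.60)
   = 1 / (1 + 48.978 + 0.25119) = 1/50.229 = 0.01991
[CO2*] = α₀ × DIC = 0.01991 × 4.39 = 0.0874 mmol/L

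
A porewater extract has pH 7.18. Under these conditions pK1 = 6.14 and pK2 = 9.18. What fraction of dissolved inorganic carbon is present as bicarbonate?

α₁ = 0.908

α₁ = 1 / (1 + [H⁺]/K1 + K2/[H⁺]) = 1 / (1 + 10^-1.04 + 10^-2.00)
   = 1 / (1 + 0.091201 + 0.010000) = 1/1.1012 = 0.9081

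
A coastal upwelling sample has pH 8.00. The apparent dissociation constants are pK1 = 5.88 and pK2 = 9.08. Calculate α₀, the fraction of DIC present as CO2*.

α₀ = 1 / (1 + K1/[H⁺] + K1K2/[H⁺]²) = 1 / (1 + 10^+2.12 + 10^+1.04)
   = 1 / (1 + 131.83 + 10.965) = 1/143.79 = 0.006955

α₀ = 0.00695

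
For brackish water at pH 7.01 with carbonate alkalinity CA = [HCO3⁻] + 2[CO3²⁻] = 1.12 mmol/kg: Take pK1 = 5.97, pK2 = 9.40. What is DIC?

DIC = 1.22 mmol/kg

CA = [HCO3⁻] + 2[CO3²⁻] = (α₁ + 2α₂)·DIC
At pH 7.01: [H⁺]/K1 = 10^-1.04 = 0.091201, K2/[H⁺] = 10^-2.39 = 0.0040738
α₁ = 1/(1 + 0.091201 + 0.0040738) = 1/1.0953 = 0.9130; α₂ = α₁·K2/[H⁺] = 0.003719
α₁ + 2α₂ = 0.9205
DIC = CA / (α₁ + 2α₂) = 1.12 / 0.9205 = 1.22 mmol/kg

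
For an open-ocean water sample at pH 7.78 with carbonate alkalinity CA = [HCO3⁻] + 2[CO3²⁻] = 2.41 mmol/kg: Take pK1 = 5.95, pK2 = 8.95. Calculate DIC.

DIC = 2.30 mmol/kg

CA = [HCO3⁻] + 2[CO3²⁻] = (α₁ + 2α₂)·DIC
At pH 7.78: [H⁺]/K1 = 10^-1.83 = 0.014791, K2/[H⁺] = 10^-1.17 = 0.067608
α₁ = 1/(1 + 0.014791 + 0.067608) = 1/1.0824 = 0.9239; α₂ = α₁·K2/[H⁺] = 0.06246
α₁ + 2α₂ = 1.0488
DIC = CA / (α₁ + 2α₂) = 2.41 / 1.0488 = 2.30 mmol/kg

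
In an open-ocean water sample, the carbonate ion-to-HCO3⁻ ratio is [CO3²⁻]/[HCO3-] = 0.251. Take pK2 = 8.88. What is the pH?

From K2 = [H⁺][CO3²⁻]/[HCO3-]:  pH = pK2 + log₁₀([CO3²⁻]/[HCO3-])
log₁₀(0.251) = -0.600
pH = 8.88 + (-0.600) = 8.28

pH = 8.28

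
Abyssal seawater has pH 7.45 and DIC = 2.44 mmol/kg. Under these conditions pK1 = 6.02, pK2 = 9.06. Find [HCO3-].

[HCO3⁻] = 2.30 mmol/kg

α₁ = 1 / (1 + [H⁺]/K1 + K2/[H⁺]) = 1 / (1 + 10^-1.43 + 10^-1.61)
   = 1 / (1 + 0.037154 + 0.024547) = 1/1.0617 = 0.9419
[HCO3⁻] = α₁ × DIC = 0.9419 × 2.44 = 2.30 mmol/kg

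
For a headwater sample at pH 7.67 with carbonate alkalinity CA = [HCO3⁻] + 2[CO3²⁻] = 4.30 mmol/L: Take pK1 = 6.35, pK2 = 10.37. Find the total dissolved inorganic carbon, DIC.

CA = [HCO3⁻] + 2[CO3²⁻] = (α₁ + 2α₂)·DIC
At pH 7.67: [H⁺]/K1 = 10^-1.32 = 0.047863, K2/[H⁺] = 10^-2.70 = 0.0019953
α₁ = 1/(1 + 0.047863 + 0.0019953) = 1/1.0499 = 0.9525; α₂ = α₁·K2/[H⁺] = 0.001901
α₁ + 2α₂ = 0.9563
DIC = CA / (α₁ + 2α₂) = 4.30 / 0.9563 = 4.50 mmol/L

DIC = 4.50 mmol/L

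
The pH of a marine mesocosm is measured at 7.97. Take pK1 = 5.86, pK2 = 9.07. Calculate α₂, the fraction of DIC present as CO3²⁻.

α₂ = 1 / (1 + [H⁺]/K2 + [H⁺]²/(K1K2)) = 1 / (1 + 10^+1.10 + 10^-1.01)
   = 1 / (1 + 12.589 + 0.097724) = 1/13.687 = 0.07306

α₂ = 0.0731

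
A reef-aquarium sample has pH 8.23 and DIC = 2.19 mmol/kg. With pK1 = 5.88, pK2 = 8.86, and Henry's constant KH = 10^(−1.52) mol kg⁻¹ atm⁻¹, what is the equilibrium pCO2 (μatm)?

pCO2 = 261 μatm

α₀ = 1 / (1 + K1/[H⁺] + K1K2/[H⁺]²) = 1 / (1 + 10^+2.35 + 10^+1.72)
   = 1 / (1 + 223.87 + 52.481) = 1/277.35 = 0.003606
[CO2*] = α₀ × DIC = 0.003606 × 2.19 = 0.007896 mmol/kg = 7.896 μmol/kg
pCO2 = [CO2*]/KH = 7.896×10^-6 / 3.020×10^-2 = 261 μatm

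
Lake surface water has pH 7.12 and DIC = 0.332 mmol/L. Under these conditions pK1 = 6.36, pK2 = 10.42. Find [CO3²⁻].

[CO3²⁻] = 0.142 μmol/L

α₂ = 1 / (1 + [H⁺]/K2 + [H⁺]²/(K1K2)) = 1 / (1 + 10^+3.30 + 10^+2.54)
   = 1 / (1 + 1995.3 + 346.74) = 1/2343.0 = 0.0004268
[CO3²⁻] = α₂ × DIC = 0.0004268 × 0.332 = 0.000142 mmol/L = 0.142 μmol/L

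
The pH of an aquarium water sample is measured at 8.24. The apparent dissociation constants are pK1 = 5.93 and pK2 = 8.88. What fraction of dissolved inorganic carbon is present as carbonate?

α₂ = 1 / (1 + [H⁺]/K2 + [H⁺]²/(K1K2)) = 1 / (1 + 10^+0.64 + 10^-1.67)
   = 1 / (1 + 4.3652 + 0.021380) = 1/5.3865 = 0.1856

α₂ = 0.186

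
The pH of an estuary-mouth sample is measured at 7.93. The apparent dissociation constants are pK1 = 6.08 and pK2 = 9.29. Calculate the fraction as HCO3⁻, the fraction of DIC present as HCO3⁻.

α₁ = 0.945

α₁ = 1 / (1 + [H⁺]/K1 + K2/[H⁺]) = 1 / (1 + 10^-1.85 + 10^-1.36)
   = 1 / (1 + 0.014125 + 0.043652) = 1/1.0578 = 0.9454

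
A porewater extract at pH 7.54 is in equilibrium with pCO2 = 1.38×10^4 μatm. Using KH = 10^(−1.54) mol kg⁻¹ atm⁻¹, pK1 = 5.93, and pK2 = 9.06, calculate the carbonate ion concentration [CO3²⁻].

[CO2*] = KH · pCO2 = 10^(−1.54) × 1.38×10^4×10^-6 = 3.980×10^-4 mol/kg
α₀ = 1/(1 + K1/[H⁺] + K1K2/[H⁺]²) = 1/(1 + 10^+1.61 + 10^+0.09) = 0.02327
DIC = [CO2*]/α₀ = 3.980×10^-4 / 0.02327 = 17.10 mmol/kg
[CO3²⁻] = α₂·DIC; α₂ = 0.02863, so [CO3²⁻] = 0.02863 × 17.10 = 0.490 mmol/kg

[CO3²⁻] = 0.490 mmol/kg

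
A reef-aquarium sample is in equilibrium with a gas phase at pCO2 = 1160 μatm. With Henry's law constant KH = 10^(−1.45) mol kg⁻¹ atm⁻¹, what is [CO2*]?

[CO2*] = 41.2 μmol/kg

KH = 10^(−1.45) = 3.548×10^-2 mol kg⁻¹ atm⁻¹
[CO2*] = KH · pCO2 = 3.548×10^-2 × 1160×10^-6 atm = 4.12×10^-5 mol/kg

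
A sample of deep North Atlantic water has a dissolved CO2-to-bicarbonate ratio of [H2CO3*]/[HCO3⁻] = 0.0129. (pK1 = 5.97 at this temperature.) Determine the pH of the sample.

From K1 = [H⁺][HCO3⁻]/[H2CO3*]:  pH = pK1 − log₁₀([H2CO3*]/[HCO3⁻])
log₁₀(0.0129) = -1.889
pH = 5.97 − (-1.889) = 7.86

pH = 7.86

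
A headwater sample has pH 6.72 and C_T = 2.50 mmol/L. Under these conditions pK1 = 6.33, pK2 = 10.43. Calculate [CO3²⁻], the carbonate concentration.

α₂ = 1 / (1 + [H⁺]/K2 + [H⁺]²/(K1K2)) = 1 / (1 + 10^+3.71 + 10^+3.32)
   = 1 / (1 + 5128.6 + 2089.3) = 1/7218.9 = 0.0001385
[CO3²⁻] = α₂ × DIC = 0.0001385 × 2.50 = 0.000346 mmol/L = 0.346 μmol/L

[CO3²⁻] = 0.346 μmol/L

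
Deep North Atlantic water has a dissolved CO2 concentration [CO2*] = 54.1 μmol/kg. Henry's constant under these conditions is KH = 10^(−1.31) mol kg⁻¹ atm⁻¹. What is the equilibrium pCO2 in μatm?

KH = 10^(−1.31) = 4.898×10^-2 mol kg⁻¹ atm⁻¹
pCO2 = [CO2*]/KH = 54.1×10^-6 / 4.898×10^-2 = 1.10×10^-3 atm = 1100 μatm

pCO2 = 1100 μatm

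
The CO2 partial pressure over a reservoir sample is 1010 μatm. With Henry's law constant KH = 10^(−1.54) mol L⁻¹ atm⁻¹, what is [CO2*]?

[CO2*] = 29.1 μmol/L

KH = 10^(−1.54) = 2.884×10^-2 mol L⁻¹ atm⁻¹
[CO2*] = KH · pCO2 = 2.884×10^-2 × 1010×10^-6 atm = 2.91×10^-5 mol/L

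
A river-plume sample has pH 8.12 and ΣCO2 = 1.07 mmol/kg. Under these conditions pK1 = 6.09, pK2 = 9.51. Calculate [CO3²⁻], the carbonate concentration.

α₂ = 1 / (1 + [H⁺]/K2 + [H⁺]²/(K1K2)) = 1 / (1 + 10^+1.39 + 10^-0.64)
   = 1 / (1 + 24.547 + 0.22909) = 1/25.776 = 0.03880
[CO3²⁻] = α₂ × DIC = 0.03880 × 1.07 = 0.0415 mmol/kg

[CO3²⁻] = 0.0415 mmol/kg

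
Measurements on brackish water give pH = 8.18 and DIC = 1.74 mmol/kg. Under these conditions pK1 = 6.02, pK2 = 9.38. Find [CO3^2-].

[CO3²⁻] = 0.103 mmol/kg

α₂ = 1 / (1 + [H⁺]/K2 + [H⁺]²/(K1K2)) = 1 / (1 + 10^+1.20 + 10^-0.96)
   = 1 / (1 + 15.849 + 0.10965) = 1/16.959 = 0.05897
[CO3²⁻] = α₂ × DIC = 0.05897 × 1.74 = 0.103 mmol/kg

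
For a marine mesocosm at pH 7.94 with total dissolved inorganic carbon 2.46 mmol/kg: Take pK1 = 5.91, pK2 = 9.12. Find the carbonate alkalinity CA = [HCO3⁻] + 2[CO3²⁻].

CA = [HCO3⁻] + 2[CO3²⁻] = (α₁ + 2α₂)·DIC
At pH 7.94: [H⁺]/K1 = 10^-2.03 = 0.0093325, K2/[H⁺] = 10^-1.18 = 0.066069
α₁ = 1/(1 + 0.0093325 + 0.066069) = 1/1.0754 = 0.9299; α₂ = α₁·K2/[H⁺] = 0.06144
α₁ + 2α₂ = 1.0528
CA = 1.0528 × 2.46 = 2.59 mmol/kg

CA = 2.59 mmol/kg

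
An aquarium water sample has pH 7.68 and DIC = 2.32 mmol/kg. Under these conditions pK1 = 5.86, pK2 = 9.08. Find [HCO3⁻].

[HCO3⁻] = 2.20 mmol/kg

α₁ = 1 / (1 + [H⁺]/K1 + K2/[H⁺]) = 1 / (1 + 10^-1.82 + 10^-1.40)
   = 1 / (1 + 0.015136 + 0.039811) = 1/1.0549 = 0.9479
[HCO3⁻] = α₁ × DIC = 0.9479 × 2.32 = 2.20 mmol/kg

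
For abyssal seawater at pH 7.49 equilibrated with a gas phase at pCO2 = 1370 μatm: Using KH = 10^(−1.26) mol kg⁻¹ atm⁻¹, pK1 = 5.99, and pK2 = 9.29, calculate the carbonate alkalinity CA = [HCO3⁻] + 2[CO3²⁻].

[CO2*] = KH · pCO2 = 10^(−1.26) × 1370×10^-6 = 7.529×10^-5 mol/kg
α₀ = 1/(1 + K1/[H⁺] + K1K2/[H⁺]²) = 1/(1 + 10^+1.50 + 10^-0.30) = 0.03019
DIC = [CO2*]/α₀ = 7.529×10^-5 / 0.03019 = 2.494 mmol/kg
CA = (α₁ + 2α₂)·DIC = (0.9547 + 2×0.01513) × 2.494 = 2.46 mmol/kg

CA = 2.46 mmol/kg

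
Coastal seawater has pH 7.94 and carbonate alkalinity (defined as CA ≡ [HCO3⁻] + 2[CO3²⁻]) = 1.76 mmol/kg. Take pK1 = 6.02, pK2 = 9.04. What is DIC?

DIC = 1.66 mmol/kg

CA = [HCO3⁻] + 2[CO3²⁻] = (α₁ + 2α₂)·DIC
At pH 7.94: [H⁺]/K1 = 10^-1.92 = 0.012023, K2/[H⁺] = 10^-1.10 = 0.079433
α₁ = 1/(1 + 0.012023 + 0.079433) = 1/1.0915 = 0.9162; α₂ = α₁·K2/[H⁺] = 0.07278
α₁ + 2α₂ = 1.0618
DIC = CA / (α₁ + 2α₂) = 1.76 / 1.0618 = 1.66 mmol/kg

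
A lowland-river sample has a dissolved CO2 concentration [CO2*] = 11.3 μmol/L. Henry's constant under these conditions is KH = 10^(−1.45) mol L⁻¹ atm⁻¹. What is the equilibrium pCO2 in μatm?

pCO2 = 318 μatm

KH = 10^(−1.45) = 3.548×10^-2 mol L⁻¹ atm⁻¹
pCO2 = [CO2*]/KH = 11.3×10^-6 / 3.548×10^-2 = 3.18×10^-4 atm = 318 μatm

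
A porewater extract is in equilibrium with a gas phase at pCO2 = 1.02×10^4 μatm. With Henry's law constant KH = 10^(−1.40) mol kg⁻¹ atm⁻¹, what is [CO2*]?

KH = 10^(−1.40) = 3.981×10^-2 mol kg⁻¹ atm⁻¹
[CO2*] = KH · pCO2 = 3.981×10^-2 × 1.02×10^4×10^-6 atm = 4.06×10^-4 mol/kg

[CO2*] = 406 μmol/kg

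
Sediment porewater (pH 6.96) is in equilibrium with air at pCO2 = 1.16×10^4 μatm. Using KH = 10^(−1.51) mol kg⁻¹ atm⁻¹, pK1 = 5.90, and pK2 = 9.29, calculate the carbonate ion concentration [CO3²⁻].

[CO3²⁻] = 19.3 μmol/kg

[CO2*] = KH · pCO2 = 10^(−1.51) × 1.16×10^4×10^-6 = 3.585×10^-4 mol/kg
α₀ = 1/(1 + K1/[H⁺] + K1K2/[H⁺]²) = 1/(1 + 10^+1.06 + 10^-1.27) = 0.07978
DIC = [CO2*]/α₀ = 3.585×10^-4 / 0.07978 = 4.494 mmol/kg
[CO3²⁻] = α₂·DIC; α₂ = 0.004284, so [CO3²⁻] = 0.004284 × 4.494 = 0.0193 mmol/kg = 19.3 μmol/kg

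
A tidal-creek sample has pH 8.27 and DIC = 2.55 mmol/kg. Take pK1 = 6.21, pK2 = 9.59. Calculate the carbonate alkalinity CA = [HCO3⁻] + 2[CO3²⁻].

CA = [HCO3⁻] + 2[CO3²⁻] = (α₁ + 2α₂)·DIC
At pH 8.27: [H⁺]/K1 = 10^-2.06 = 0.0087096, K2/[H⁺] = 10^-1.32 = 0.047863
α₁ = 1/(1 + 0.0087096 + 0.047863) = 1/1.0566 = 0.9465; α₂ = α₁·K2/[H⁺] = 0.04530
α₁ + 2α₂ = 1.0371
CA = 1.0371 × 2.55 = 2.64 mmol/kg

CA = 2.64 mmol/kg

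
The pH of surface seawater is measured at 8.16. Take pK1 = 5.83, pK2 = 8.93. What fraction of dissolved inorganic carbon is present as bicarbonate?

α₁ = 0.851

α₁ = 1 / (1 + [H⁺]/K1 + K2/[H⁺]) = 1 / (1 + 10^-2.33 + 10^-0.77)
   = 1 / (1 + 0.0046774 + 0.16982) = 1/1.1745 = 0.8514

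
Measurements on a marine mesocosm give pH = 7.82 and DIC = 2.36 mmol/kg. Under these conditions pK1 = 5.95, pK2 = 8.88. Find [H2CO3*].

α₀ = 1 / (1 + K1/[H⁺] + K1K2/[H⁺]²) = 1 / (1 + 10^+1.87 + 10^+0.81)
   = 1 / (1 + 74.131 + 6.4565) = 1/81.588 = 0.01226
[CO2*] = α₀ × DIC = 0.01226 × 2.36 = 0.0289 mmol/kg

[CO2*] = 0.0289 mmol/kg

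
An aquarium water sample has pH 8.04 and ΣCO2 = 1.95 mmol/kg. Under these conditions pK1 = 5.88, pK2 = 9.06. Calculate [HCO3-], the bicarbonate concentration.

[HCO3⁻] = 1.77 mmol/kg

α₁ = 1 / (1 + [H⁺]/K1 + K2/[H⁺]) = 1 / (1 + 10^-2.16 + 10^-1.02)
   = 1 / (1 + 0.0069183 + 0.095499) = 1/1.1024 = 0.9071
[HCO3⁻] = α₁ × DIC = 0.9071 × 1.95 = 1.77 mmol/kg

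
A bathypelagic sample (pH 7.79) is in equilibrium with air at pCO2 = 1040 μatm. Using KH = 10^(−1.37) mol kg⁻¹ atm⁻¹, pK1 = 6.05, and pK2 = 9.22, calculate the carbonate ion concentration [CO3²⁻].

[CO2*] = KH · pCO2 = 10^(−1.37) × 1040×10^-6 = 4.436×10^-5 mol/kg
α₀ = 1/(1 + K1/[H⁺] + K1K2/[H⁺]²) = 1/(1 + 10^+1.74 + 10^+0.31) = 0.01724
DIC = [CO2*]/α₀ = 4.436×10^-5 / 0.01724 = 2.573 mmol/kg
[CO3²⁻] = α₂·DIC; α₂ = 0.03520, so [CO3²⁻] = 0.03520 × 2.573 = 0.0906 mmol/kg

[CO3²⁻] = 0.0906 mmol/kg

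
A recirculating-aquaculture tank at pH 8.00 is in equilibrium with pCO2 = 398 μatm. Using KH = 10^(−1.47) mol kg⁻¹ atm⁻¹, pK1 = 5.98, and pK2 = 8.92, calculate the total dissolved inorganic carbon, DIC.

[CO2*] = KH · pCO2 = 10^(−1.47) × 398×10^-6 = 1.349×10^-5 mol/kg
α₀ = 1/(1 + K1/[H⁺] + K1K2/[H⁺]²) = 1/(1 + 10^+2.02 + 10^+1.10) = 0.008453
DIC = [CO2*]/α₀ = 1.349×10^-5 / 0.008453 = 1.60 mmol/kg

DIC = 1.60 mmol/kg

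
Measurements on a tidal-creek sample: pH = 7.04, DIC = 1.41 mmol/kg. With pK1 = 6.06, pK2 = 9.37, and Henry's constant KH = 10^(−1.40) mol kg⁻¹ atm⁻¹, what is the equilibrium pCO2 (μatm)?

α₀ = 1 / (1 + K1/[H⁺] + K1K2/[H⁺]²) = 1 / (1 + 10^+0.98 + 10^-1.35)
   = 1 / (1 + 9.5499 + 0.044668) = 1/10.595 = 0.09439
[CO2*] = α₀ × DIC = 0.09439 × 1.41 = 0.1331 mmol/kg
pCO2 = [CO2*]/KH = 1.331×10^-4 / 3.981×10^-2 = 3340 μatm

pCO2 = 3340 μatm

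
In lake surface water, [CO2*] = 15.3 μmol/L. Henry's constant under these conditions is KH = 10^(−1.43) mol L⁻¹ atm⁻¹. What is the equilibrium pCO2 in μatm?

pCO2 = 412 μatm

KH = 10^(−1.43) = 3.715×10^-2 mol L⁻¹ atm⁻¹
pCO2 = [CO2*]/KH = 15.3×10^-6 / 3.715×10^-2 = 4.12×10^-4 atm = 412 μatm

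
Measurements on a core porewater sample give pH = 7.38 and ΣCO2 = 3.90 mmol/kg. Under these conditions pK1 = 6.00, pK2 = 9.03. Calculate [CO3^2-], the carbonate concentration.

[CO3²⁻] = 0.0821 mmol/kg

α₂ = 1 / (1 + [H⁺]/K2 + [H⁺]²/(K1K2)) = 1 / (1 + 10^+1.65 + 10^+0.27)
   = 1 / (1 + 44.668 + 1.8621) = 1/47.530 = 0.02104
[CO3²⁻] = α₂ × DIC = 0.02104 × 3.90 = 0.0821 mmol/kg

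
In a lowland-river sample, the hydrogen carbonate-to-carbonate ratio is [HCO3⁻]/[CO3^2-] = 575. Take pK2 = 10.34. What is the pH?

pH = 7.58

From K2 = [H⁺][CO3^2-]/[HCO3⁻]:  pH = pK2 − log₁₀([HCO3⁻]/[CO3^2-])
log₁₀(575) = +2.760
pH = 10.34 − (+2.760) = 7.58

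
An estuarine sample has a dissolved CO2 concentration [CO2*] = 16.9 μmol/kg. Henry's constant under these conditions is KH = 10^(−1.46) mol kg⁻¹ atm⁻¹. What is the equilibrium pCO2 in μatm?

KH = 10^(−1.46) = 3.467×10^-2 mol kg⁻¹ atm⁻¹
pCO2 = [CO2*]/KH = 16.9×10^-6 / 3.467×10^-2 = 4.87×10^-4 atm = 487 μatm

pCO2 = 487 μatm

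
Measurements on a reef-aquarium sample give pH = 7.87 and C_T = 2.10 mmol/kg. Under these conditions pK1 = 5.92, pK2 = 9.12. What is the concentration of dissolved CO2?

α₀ = 1 / (1 + K1/[H⁺] + K1K2/[H⁺]²) = 1 / (1 + 10^+1.95 + 10^+0.70)
   = 1 / (1 + 89.125 + 5.0119) = 1/95.137 = 0.01051
[CO2*] = α₀ × DIC = 0.01051 × 2.10 = 0.0221 mmol/kg

[CO2*] = 0.0221 mmol/kg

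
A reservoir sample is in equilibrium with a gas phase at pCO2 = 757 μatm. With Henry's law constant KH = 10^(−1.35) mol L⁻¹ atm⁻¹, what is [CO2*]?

[CO2*] = 33.8 μmol/L

KH = 10^(−1.35) = 4.467×10^-2 mol L⁻¹ atm⁻¹
[CO2*] = KH · pCO2 = 4.467×10^-2 × 757×10^-6 atm = 3.38×10^-5 mol/L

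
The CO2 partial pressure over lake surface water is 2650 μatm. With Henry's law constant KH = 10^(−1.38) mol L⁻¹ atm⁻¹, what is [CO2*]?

KH = 10^(−1.38) = 4.169×10^-2 mol L⁻¹ atm⁻¹
[CO2*] = KH · pCO2 = 4.169×10^-2 × 2650×10^-6 atm = 1.10×10^-4 mol/L

[CO2*] = 110 μmol/L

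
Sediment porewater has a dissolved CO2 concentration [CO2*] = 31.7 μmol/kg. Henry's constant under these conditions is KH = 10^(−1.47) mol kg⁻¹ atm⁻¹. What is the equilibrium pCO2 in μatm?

KH = 10^(−1.47) = 3.388×10^-2 mol kg⁻¹ atm⁻¹
pCO2 = [CO2*]/KH = 31.7×10^-6 / 3.388×10^-2 = 9.36×10^-4 atm = 936 μatm

pCO2 = 936 μatm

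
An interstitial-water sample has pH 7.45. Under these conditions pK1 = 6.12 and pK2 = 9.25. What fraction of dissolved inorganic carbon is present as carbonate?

α₂ = 1 / (1 + [H⁺]/K2 + [H⁺]²/(K1K2)) = 1 / (1 + 10^+1.80 + 10^+0.47)
   = 1 / (1 + 63.096 + 2.9512) = 1/67.047 = 0.01491

α₂ = 0.0149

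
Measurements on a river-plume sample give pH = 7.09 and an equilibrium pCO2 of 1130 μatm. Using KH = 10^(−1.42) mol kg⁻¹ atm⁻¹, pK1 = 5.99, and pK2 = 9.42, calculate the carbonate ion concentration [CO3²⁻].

[CO3²⁻] = 2.53 μmol/kg

[CO2*] = KH · pCO2 = 10^(−1.42) × 1130×10^-6 = 4.296×10^-5 mol/kg
α₀ = 1/(1 + K1/[H⁺] + K1K2/[H⁺]²) = 1/(1 + 10^+1.10 + 10^-1.23) = 0.07327
DIC = [CO2*]/α₀ = 4.296×10^-5 / 0.07327 = 0.5863 mmol/kg
[CO3²⁻] = α₂·DIC; α₂ = 0.004314, so [CO3²⁻] = 0.004314 × 0.5863 = 0.00253 mmol/kg = 2.53 μmol/kg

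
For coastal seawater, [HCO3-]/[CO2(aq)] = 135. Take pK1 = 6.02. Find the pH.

From K1 = [H⁺][HCO3-]/[CO2(aq)]:  pH = pK1 + log₁₀([HCO3-]/[CO2(aq)])
log₁₀(135) = +2.130
pH = 6.02 + (+2.130) = 8.15

pH = 8.15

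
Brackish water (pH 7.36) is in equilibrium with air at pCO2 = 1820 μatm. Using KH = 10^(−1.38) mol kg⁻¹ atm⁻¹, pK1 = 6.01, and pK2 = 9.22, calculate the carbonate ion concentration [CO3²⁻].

[CO3²⁻] = 0.0234 mmol/kg

[CO2*] = KH · pCO2 = 10^(−1.38) × 1820×10^-6 = 7.587×10^-5 mol/kg
α₀ = 1/(1 + K1/[H⁺] + K1K2/[H⁺]²) = 1/(1 + 10^+1.35 + 10^-0.51) = 0.04220
DIC = [CO2*]/α₀ = 7.587×10^-5 / 0.04220 = 1.798 mmol/kg
[CO3²⁻] = α₂·DIC; α₂ = 0.01304, so [CO3²⁻] = 0.01304 × 1.798 = 0.0234 mmol/kg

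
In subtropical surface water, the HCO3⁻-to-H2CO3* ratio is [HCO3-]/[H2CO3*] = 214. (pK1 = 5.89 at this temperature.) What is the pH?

From K1 = [H⁺][HCO3-]/[H2CO3*]:  pH = pK1 + log₁₀([HCO3-]/[H2CO3*])
log₁₀(214) = +2.330
pH = 5.89 + (+2.330) = 8.22

pH = 8.22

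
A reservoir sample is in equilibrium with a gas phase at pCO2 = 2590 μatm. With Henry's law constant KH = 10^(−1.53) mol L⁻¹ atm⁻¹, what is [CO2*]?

[CO2*] = 76.4 μmol/L

KH = 10^(−1.53) = 2.951×10^-2 mol L⁻¹ atm⁻¹
[CO2*] = KH · pCO2 = 2.951×10^-2 × 2590×10^-6 atm = 7.64×10^-5 mol/L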